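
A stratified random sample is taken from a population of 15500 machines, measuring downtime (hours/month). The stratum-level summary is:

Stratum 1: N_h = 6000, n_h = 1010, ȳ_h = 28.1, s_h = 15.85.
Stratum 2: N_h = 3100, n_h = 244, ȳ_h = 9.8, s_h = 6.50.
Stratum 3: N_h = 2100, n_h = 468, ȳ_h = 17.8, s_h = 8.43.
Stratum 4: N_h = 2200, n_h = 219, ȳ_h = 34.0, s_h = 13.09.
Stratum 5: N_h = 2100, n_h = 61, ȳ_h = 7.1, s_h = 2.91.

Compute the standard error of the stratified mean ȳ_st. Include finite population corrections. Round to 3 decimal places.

SE(ȳ_st) ≈ 0.237

V̂(ȳ_st) = Σ W_h² (1 − n_h/N_h) s_h²/n_h, with W_h = N_h/N and N = 15500:
  stratum 1: (6000/15500)²·(1 − 1010/6000)·15.85²/1010 = 0.0309974
  stratum 2: (3100/15500)²·(1 − 244/3100)·6.50²/244 = 0.00638107
  stratum 3: (2100/15500)²·(1 − 468/2100)·8.43²/468 = 0.00216613
  stratum 4: (2200/15500)²·(1 − 219/2200)·13.09²/219 = 0.0141932
  stratum 5: (2100/15500)²·(1 − 61/2100)·2.91²/61 = 0.00247417
V̂(ȳ_st) = 0.0562119
SE(ȳ_st) = √0.0562119 = 0.237091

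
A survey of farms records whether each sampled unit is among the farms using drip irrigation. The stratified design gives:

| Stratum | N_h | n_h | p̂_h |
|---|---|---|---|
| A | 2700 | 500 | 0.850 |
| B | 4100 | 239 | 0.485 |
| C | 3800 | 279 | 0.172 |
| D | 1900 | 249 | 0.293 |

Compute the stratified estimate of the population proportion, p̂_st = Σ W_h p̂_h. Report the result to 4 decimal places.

p̂_st ≈ 0.4395

N = 12500; stratum weights W_h = N_h/N.
p̂_st = Σ W_h p̂_h = (2700·0.850 + 4100·0.485 + 3800·0.172 + 1900·0.293)/12500 = 0.43950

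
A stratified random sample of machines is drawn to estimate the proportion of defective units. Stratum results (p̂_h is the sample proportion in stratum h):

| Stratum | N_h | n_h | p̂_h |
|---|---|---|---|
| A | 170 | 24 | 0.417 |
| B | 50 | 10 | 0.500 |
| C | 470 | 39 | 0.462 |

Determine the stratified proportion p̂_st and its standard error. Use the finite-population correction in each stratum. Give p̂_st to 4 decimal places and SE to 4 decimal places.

p̂_st ≈ 0.4537, SE ≈ 0.0587

N = 690; stratum weights W_h = N_h/N.
p̂_st = Σ W_h p̂_h = (170·0.417 + 50·0.500 + 470·0.462)/690 = 0.45367
V̂(p̂_st) = Σ W_h² (1 − n_h/N_h) p̂_h(1−p̂_h)/(n_h−1):
  stratum A: (170/690)²·(1 − 24/170)·0.417·0.583/23 = 0.000551037
  stratum B: (50/690)²·(1 − 10/50)·0.500·0.500/9 = 0.000116689
  stratum C: (470/690)²·(1 − 39/470)·0.462·0.538/38 = 0.00278303
V̂(p̂_st) = 0.00345075; SE = √V̂ = 0.0587431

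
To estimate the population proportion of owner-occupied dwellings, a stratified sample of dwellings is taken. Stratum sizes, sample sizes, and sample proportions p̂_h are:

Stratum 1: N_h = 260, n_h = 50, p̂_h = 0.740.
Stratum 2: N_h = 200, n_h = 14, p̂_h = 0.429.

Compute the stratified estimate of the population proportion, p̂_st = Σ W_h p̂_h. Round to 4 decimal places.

N = 460; stratum weights W_h = N_h/N.
p̂_st = Σ W_h p̂_h = (260·0.740 + 200·0.429)/460 = 0.60478

p̂_st ≈ 0.6048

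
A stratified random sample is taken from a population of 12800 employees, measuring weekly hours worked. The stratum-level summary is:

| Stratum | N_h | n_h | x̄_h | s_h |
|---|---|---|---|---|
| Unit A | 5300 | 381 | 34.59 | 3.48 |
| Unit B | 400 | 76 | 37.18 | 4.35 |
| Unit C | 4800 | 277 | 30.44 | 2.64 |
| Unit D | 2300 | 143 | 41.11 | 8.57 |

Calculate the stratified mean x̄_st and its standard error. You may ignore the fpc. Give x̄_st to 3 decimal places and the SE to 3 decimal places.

x̄_st ≈ 34.286, SE ≈ 0.161

x̄_st = Σ W_h x̄_h = (5300·34.59 + 400·37.18 + 4800·30.44 + 2300·41.11)/12800 = 34.28625
V̂(x̄_st) = Σ W_h² s_h²/n_h, with W_h = N_h/N and N = 12800:
  stratum Unit A: (5300/12800)²·3.48²/381 = 0.00544961
  stratum Unit B: (400/12800)²·4.35²/76 = 0.000243145
  stratum Unit C: (4800/12800)²·2.64²/277 = 0.00353827
  stratum Unit D: (2300/12800)²·8.57²/143 = 0.0165829
V̂(x̄_st) = 0.025814
SE(x̄_st) = √0.025814 = 0.160667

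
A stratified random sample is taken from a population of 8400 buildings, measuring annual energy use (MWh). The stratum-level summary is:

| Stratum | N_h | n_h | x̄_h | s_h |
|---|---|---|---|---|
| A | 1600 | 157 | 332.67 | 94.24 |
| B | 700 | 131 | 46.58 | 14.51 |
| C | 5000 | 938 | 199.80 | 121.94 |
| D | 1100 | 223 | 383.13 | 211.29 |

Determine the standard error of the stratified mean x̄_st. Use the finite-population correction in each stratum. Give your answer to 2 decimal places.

SE(x̄_st) ≈ 3.03

V̂(x̄_st) = Σ W_h² (1 − n_h/N_h) s_h²/n_h, with W_h = N_h/N and N = 8400:
  stratum A: (1600/8400)²·(1 − 157/1600)·94.24²/157 = 1.85097
  stratum B: (700/8400)²·(1 − 131/700)·14.51²/131 = 0.00907226
  stratum C: (5000/8400)²·(1 − 938/5000)·121.94²/938 = 4.5629
  stratum D: (1100/8400)²·(1 − 223/1100)·211.29²/223 = 2.73708
V̂(x̄_st) = 9.16001
SE(x̄_st) = √9.16001 = 3.02655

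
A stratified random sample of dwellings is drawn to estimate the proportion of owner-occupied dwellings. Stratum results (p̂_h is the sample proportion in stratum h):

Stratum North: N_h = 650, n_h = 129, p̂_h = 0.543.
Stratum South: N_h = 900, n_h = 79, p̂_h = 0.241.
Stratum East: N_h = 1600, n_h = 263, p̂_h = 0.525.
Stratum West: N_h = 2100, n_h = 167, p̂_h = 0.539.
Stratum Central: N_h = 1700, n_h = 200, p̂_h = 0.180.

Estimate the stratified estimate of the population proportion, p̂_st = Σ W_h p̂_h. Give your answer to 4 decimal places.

N = 6950; stratum weights W_h = N_h/N.
p̂_st = Σ W_h p̂_h = (650·0.543 + 900·0.241 + 1600·0.525 + 2100·0.539 + 1700·0.180)/6950 = 0.40975

p̂_st ≈ 0.4097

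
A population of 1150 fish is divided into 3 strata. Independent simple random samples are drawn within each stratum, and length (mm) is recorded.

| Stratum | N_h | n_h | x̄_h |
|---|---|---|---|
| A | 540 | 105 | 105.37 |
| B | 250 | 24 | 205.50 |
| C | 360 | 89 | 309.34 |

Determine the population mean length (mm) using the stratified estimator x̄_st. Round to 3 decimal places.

x̄_st ≈ 190.989

N = Σ N_h = 1150. Stratum weights W_h = N_h/N.
x̄_st = (540·105.37 + 250·205.50 + 360·309.34) / 1150 = 190.98887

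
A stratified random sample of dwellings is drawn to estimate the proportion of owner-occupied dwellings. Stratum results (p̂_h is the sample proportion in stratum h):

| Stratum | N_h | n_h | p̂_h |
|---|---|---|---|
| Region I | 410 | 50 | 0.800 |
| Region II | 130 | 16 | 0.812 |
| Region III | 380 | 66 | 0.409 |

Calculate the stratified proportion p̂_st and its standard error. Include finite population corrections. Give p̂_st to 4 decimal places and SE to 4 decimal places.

p̂_st ≈ 0.6402, SE ≈ 0.0357

N = 920; stratum weights W_h = N_h/N.
p̂_st = Σ W_h p̂_h = (410·0.800 + 130·0.812 + 380·0.409)/920 = 0.64020
V̂(p̂_st) = Σ W_h² (1 − n_h/N_h) p̂_h(1−p̂_h)/(n_h−1):
  stratum Region I: (410/920)²·(1 − 50/410)·0.800·0.200/49 = 0.000569422
  stratum Region II: (130/920)²·(1 − 16/130)·0.812·0.188/15 = 0.000178195
  stratum Region III: (380/920)²·(1 − 66/380)·0.409·0.591/65 = 0.000524246
V̂(p̂_st) = 0.00127186; SE = √V̂ = 0.0356632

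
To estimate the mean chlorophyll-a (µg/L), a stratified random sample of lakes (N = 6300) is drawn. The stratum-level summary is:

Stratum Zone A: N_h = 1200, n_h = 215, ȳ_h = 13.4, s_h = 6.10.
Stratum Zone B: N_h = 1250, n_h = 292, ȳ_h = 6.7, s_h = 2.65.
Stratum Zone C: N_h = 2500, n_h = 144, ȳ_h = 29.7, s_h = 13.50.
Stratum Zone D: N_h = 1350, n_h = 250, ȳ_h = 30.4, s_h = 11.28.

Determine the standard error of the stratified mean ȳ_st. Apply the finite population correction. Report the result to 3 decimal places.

SE(ȳ_st) ≈ 0.461

V̂(ȳ_st) = Σ W_h² (1 − n_h/N_h) s_h²/n_h, with W_h = N_h/N and N = 6300:
  stratum Zone A: (1200/6300)²·(1 − 215/1200)·6.10²/215 = 0.00515416
  stratum Zone B: (1250/6300)²·(1 − 292/1250)·2.65²/292 = 0.00072561
  stratum Zone C: (2500/6300)²·(1 − 144/2500)·13.50²/144 = 0.187819
  stratum Zone D: (1350/6300)²·(1 − 250/1350)·11.28²/250 = 0.0190425
V̂(ȳ_st) = 0.212741
SE(ȳ_st) = √0.212741 = 0.461239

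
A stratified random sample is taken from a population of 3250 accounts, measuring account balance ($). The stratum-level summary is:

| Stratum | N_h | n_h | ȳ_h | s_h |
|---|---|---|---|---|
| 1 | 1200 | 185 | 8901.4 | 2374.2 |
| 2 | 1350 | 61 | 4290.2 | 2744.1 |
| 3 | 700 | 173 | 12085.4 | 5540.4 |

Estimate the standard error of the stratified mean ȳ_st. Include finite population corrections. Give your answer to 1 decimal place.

V̂(ȳ_st) = Σ W_h² (1 − n_h/N_h) s_h²/n_h, with W_h = N_h/N and N = 3250:
  stratum 1: (1200/3250)²·(1 − 185/1200)·2374.2²/185 = 3513.53
  stratum 2: (1350/3250)²·(1 − 61/1350)·2744.1²/61 = 20337.1
  stratum 3: (700/3250)²·(1 − 173/700)·5540.4²/173 = 6196.95
V̂(ȳ_st) = 30047.6
SE(ȳ_st) = √30047.6 = 173.343

SE(ȳ_st) ≈ 173.3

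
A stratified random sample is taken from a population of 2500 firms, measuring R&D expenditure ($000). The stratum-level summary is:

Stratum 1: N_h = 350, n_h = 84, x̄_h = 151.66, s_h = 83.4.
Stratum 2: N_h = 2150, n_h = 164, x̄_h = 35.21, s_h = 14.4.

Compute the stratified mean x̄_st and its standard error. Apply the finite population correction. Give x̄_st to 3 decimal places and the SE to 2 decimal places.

x̄_st ≈ 51.513, SE ≈ 1.45

x̄_st = Σ W_h x̄_h = (350·151.66 + 2150·35.21)/2500 = 51.51300
V̂(x̄_st) = Σ W_h² (1 − n_h/N_h) s_h²/n_h, with W_h = N_h/N and N = 2500:
  stratum 1: (350/2500)²·(1 − 84/350)·83.4²/84 = 1.23345
  stratum 2: (2150/2500)²·(1 − 164/2150)·14.4²/164 = 0.863811
V̂(x̄_st) = 2.09726
SE(x̄_st) = √2.09726 = 1.44819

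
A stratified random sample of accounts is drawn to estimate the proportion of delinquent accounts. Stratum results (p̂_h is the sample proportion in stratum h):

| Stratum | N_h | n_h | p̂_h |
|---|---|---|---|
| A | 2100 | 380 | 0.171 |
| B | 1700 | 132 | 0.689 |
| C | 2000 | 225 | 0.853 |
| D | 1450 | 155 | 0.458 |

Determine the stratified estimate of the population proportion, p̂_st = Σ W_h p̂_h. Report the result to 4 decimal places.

p̂_st ≈ 0.5380

N = 7250; stratum weights W_h = N_h/N.
p̂_st = Σ W_h p̂_h = (2100·0.171 + 1700·0.689 + 2000·0.853 + 1450·0.458)/7250 = 0.53800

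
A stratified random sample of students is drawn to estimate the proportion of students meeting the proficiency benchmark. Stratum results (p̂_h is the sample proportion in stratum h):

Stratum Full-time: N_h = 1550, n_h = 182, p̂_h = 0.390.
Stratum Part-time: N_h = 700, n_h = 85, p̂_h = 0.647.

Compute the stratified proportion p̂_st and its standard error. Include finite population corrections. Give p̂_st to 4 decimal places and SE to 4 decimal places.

N = 2250; stratum weights W_h = N_h/N.
p̂_st = Σ W_h p̂_h = (1550·0.390 + 700·0.647)/2250 = 0.46996
V̂(p̂_st) = Σ W_h² (1 − n_h/N_h) p̂_h(1−p̂_h)/(n_h−1):
  stratum Full-time: (1550/2250)²·(1 − 182/1550)·0.390·0.610/181 = 0.000550514
  stratum Part-time: (700/2250)²·(1 − 85/700)·0.647·0.353/84 = 0.000231211
V̂(p̂_st) = 0.000781725; SE = √V̂ = 0.0279593

p̂_st ≈ 0.4700, SE ≈ 0.0280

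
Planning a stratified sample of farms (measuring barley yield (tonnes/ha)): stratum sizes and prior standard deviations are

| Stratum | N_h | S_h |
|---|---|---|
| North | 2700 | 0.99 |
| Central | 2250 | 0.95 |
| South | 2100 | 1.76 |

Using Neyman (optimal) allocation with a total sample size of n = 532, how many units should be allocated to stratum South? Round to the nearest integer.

Neyman allocation: n_h = n · N_h S_h / Σ N_i S_i, with n = 532.
  stratum North: N_h·S_h = 2700·0.99 = 2673.00
  stratum Central: N_h·S_h = 2250·0.95 = 2137.50
  stratum South: N_h·S_h = 2100·1.76 = 3696.00
Σ N_h S_h = 8506.50
n for stratum South = 532·3696.00/8506.50 = 231.149 → 231

231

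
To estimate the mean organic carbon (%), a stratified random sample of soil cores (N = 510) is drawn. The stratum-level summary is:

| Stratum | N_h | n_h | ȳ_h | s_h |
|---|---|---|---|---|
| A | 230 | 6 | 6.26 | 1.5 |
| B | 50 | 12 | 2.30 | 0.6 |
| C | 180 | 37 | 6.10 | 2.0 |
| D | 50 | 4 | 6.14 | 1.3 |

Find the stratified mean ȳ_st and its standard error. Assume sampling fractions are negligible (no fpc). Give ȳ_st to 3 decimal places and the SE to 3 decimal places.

ȳ_st = Σ W_h ȳ_h = (230·6.26 + 50·2.30 + 180·6.10 + 50·6.14)/510 = 5.80353
V̂(ȳ_st) = Σ W_h² s_h²/n_h, with W_h = N_h/N and N = 510:
  stratum A: (230/510)²·1.5²/6 = 0.0762687
  stratum B: (50/510)²·0.6²/12 = 0.000288351
  stratum C: (180/510)²·2.0²/37 = 0.0134668
  stratum D: (50/510)²·1.3²/4 = 0.00406094
V̂(ȳ_st) = 0.0940848
SE(ȳ_st) = √0.0940848 = 0.306732

ȳ_st ≈ 5.804, SE ≈ 0.307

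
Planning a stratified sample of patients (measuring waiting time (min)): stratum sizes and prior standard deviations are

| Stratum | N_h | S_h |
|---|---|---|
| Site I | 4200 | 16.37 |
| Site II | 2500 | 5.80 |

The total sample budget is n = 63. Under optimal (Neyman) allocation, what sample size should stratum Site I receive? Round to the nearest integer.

52

Neyman allocation: n_h = n · N_h S_h / Σ N_i S_i, with n = 63.
  stratum Site I: N_h·S_h = 4200·16.37 = 68754.00
  stratum Site II: N_h·S_h = 2500·5.80 = 14500.00
Σ N_h S_h = 83254.00
n for stratum Site I = 63·68754.00/83254.00 = 52.028 → 52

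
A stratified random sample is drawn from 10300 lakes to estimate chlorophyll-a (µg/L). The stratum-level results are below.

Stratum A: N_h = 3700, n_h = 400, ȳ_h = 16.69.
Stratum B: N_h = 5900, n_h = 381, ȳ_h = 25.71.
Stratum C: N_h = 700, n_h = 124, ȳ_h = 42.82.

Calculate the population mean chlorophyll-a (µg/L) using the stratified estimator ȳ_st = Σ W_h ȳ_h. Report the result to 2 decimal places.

ȳ_st ≈ 23.63

N = Σ N_h = 10300. Stratum weights W_h = N_h/N.
ȳ_st = (3700·16.69 + 5900·25.71 + 700·42.82) / 10300 = 23.6326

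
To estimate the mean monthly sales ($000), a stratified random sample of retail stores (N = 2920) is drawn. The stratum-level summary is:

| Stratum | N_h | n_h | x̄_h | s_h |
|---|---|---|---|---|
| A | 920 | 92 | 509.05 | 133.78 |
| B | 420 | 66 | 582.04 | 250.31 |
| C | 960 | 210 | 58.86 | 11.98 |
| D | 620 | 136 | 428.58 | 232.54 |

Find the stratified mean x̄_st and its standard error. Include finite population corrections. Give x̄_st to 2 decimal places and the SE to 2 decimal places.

x̄_st ≈ 354.45, SE ≈ 6.93

x̄_st = Σ W_h x̄_h = (920·509.05 + 420·582.04 + 960·58.86 + 620·428.58)/2920 = 354.45479
V̂(x̄_st) = Σ W_h² (1 − n_h/N_h) s_h²/n_h, with W_h = N_h/N and N = 2920:
  stratum A: (920/2920)²·(1 − 92/920)·133.78²/92 = 17.3799
  stratum B: (420/2920)²·(1 − 66/420)·250.31²/66 = 16.5539
  stratum C: (960/2920)²·(1 − 210/960)·11.98²/210 = 0.0577113
  stratum D: (620/2920)²·(1 − 136/620)·232.54²/136 = 13.9935
V̂(x̄_st) = 47.985
SE(x̄_st) = √47.985 = 6.92712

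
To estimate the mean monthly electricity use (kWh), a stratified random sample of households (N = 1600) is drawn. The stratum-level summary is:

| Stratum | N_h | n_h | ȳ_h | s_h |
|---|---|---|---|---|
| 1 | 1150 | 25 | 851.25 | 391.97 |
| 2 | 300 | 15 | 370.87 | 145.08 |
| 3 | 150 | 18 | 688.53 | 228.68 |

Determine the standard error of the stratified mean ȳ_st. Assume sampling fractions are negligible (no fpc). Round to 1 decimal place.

SE(ȳ_st) ≈ 57.0

V̂(ȳ_st) = Σ W_h² s_h²/n_h, with W_h = N_h/N and N = 1600:
  stratum 1: (1150/1600)²·391.97²/25 = 3174.84
  stratum 2: (300/1600)²·145.08²/15 = 49.3317
  stratum 3: (150/1600)²·228.68²/18 = 25.5344
V̂(ȳ_st) = 3249.7
SE(ȳ_st) = √3249.7 = 57.0062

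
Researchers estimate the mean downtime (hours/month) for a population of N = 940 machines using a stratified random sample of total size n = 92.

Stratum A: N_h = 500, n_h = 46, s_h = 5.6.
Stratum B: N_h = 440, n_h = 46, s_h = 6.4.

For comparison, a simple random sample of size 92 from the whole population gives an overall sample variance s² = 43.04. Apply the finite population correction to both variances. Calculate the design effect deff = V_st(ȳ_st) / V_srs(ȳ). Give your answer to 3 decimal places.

V̂(ȳ_st) = Σ W_h² (1 − n_h/N_h) s_h²/n_h, with W_h = N_h/N and N = 940:
  stratum A: (500/940)²·(1 − 46/500)·5.6²/46 = 0.175141
  stratum B: (440/940)²·(1 − 46/440)·6.4²/46 = 0.174701
V_st = 0.349842
V_srs = (1 − 92/940)·43.04/92 = 0.422039
deff = V_st / V_srs = 0.349842/0.422039 = 0.8289

deff ≈ 0.829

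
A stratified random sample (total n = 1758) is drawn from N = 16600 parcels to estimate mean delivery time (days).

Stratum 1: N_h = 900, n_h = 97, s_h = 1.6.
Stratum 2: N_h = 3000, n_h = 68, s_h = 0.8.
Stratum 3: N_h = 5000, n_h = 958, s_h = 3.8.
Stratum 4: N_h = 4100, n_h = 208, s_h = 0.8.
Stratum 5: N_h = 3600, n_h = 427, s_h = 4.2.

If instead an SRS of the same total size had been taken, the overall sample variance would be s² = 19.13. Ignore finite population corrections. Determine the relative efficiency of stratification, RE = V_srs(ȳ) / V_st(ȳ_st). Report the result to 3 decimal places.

V̂(ȳ_st) = Σ W_h² s_h²/n_h, with W_h = N_h/N and N = 16600:
  stratum 1: (900/16600)²·1.6²/97 = 7.75777e-05
  stratum 2: (3000/16600)²·0.8²/68 = 0.000307395
  stratum 3: (5000/16600)²·3.8²/958 = 0.00136749
  stratum 4: (4100/16600)²·0.8²/208 = 0.000187702
  stratum 5: (3600/16600)²·4.2²/427 = 0.00194294
V_st = 0.00388311
V_srs = s²/n = 19.13/1758 = 0.0108817
Relative efficiency = V_srs / V_st = 0.0108817/0.00388311 = 2.8023

RE ≈ 2.802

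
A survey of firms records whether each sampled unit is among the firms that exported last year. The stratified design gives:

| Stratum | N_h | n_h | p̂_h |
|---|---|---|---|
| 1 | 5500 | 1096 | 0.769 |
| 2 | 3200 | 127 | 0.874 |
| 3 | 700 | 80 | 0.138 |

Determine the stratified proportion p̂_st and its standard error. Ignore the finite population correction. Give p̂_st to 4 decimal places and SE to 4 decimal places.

N = 9400; stratum weights W_h = N_h/N.
p̂_st = Σ W_h p̂_h = (5500·0.769 + 3200·0.874 + 700·0.138)/9400 = 0.75776
V̂(p̂_st) = Σ W_h² p̂_h(1−p̂_h)/(n_h−1):
  stratum 1: (5500/9400)²·0.769·0.231/1095 = 5.55385e-05
  stratum 2: (3200/9400)²·0.874·0.126/126 = 0.000101287
  stratum 3: (700/9400)²·0.138·0.862/79 = 8.35025e-06
V̂(p̂_st) = 0.000165176; SE = √V̂ = 0.0128521

p̂_st ≈ 0.7578, SE ≈ 0.0129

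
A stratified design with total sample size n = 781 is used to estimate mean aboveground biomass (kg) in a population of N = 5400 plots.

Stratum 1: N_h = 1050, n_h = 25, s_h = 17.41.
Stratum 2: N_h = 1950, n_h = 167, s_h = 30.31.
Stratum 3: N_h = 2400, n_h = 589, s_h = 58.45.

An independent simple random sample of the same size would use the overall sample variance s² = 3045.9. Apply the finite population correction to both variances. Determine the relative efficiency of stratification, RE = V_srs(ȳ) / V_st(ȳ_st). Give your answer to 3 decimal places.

V̂(ȳ_st) = Σ W_h² (1 − n_h/N_h) s_h²/n_h, with W_h = N_h/N and N = 5400:
  stratum 1: (1050/5400)²·(1 − 25/1050)·17.41²/25 = 0.44749
  stratum 2: (1950/5400)²·(1 − 167/1950)·30.31²/167 = 0.655924
  stratum 3: (2400/5400)²·(1 − 589/2400)·58.45²/589 = 0.864562
V_st = 1.96798
V_srs = (1 − 781/5400)·3045.9/781 = 3.33594
Relative efficiency = V_srs / V_st = 3.33594/1.96798 = 1.6951

RE ≈ 1.695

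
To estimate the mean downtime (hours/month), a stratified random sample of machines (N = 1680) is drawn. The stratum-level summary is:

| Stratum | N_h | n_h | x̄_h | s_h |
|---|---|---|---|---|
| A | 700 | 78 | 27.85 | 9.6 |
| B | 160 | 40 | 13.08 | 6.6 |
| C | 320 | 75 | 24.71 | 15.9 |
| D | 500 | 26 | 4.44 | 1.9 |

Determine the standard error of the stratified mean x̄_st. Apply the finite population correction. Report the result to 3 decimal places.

SE(x̄_st) ≈ 0.543

V̂(x̄_st) = Σ W_h² (1 − n_h/N_h) s_h²/n_h, with W_h = N_h/N and N = 1680:
  stratum A: (700/1680)²·(1 − 78/700)·9.6²/78 = 0.182271
  stratum B: (160/1680)²·(1 − 40/160)·6.6²/40 = 0.00740816
  stratum C: (320/1680)²·(1 − 75/320)·15.9²/75 = 0.0936333
  stratum D: (500/1680)²·(1 − 26/500)·1.9²/26 = 0.0116591
V̂(x̄_st) = 0.294972
SE(x̄_st) = √0.294972 = 0.543113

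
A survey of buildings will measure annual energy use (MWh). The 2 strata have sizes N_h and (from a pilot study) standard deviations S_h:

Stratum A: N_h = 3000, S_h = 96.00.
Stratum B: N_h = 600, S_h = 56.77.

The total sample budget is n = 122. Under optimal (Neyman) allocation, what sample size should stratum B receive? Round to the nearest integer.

Neyman allocation: n_h = n · N_h S_h / Σ N_i S_i, with n = 122.
  stratum A: N_h·S_h = 3000·96.00 = 288000.00
  stratum B: N_h·S_h = 600·56.77 = 34062.00
Σ N_h S_h = 322062.00
n for stratum B = 122·34062.00/322062.00 = 12.903 → 13

13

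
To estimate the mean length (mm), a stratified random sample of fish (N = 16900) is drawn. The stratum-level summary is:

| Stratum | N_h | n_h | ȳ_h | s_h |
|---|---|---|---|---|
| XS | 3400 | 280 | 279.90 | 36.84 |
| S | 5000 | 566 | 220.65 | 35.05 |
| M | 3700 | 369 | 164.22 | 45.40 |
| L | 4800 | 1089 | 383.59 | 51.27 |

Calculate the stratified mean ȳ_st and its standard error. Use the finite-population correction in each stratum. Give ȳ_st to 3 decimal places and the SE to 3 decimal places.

ȳ_st = Σ W_h ȳ_h = (3400·279.90 + 5000·220.65 + 3700·164.22 + 4800·383.59)/16900 = 266.49444
V̂(ȳ_st) = Σ W_h² (1 − n_h/N_h) s_h²/n_h, with W_h = N_h/N and N = 16900:
  stratum XS: (3400/16900)²·(1 − 280/3400)·36.84²/280 = 0.180029
  stratum S: (5000/16900)²·(1 − 566/5000)·35.05²/566 = 0.168481
  stratum M: (3700/16900)²·(1 − 369/3700)·45.40²/369 = 0.24104
  stratum L: (4800/16900)²·(1 − 1089/4800)·51.27²/1089 = 0.150542
V̂(ȳ_st) = 0.740091
SE(ȳ_st) = √0.740091 = 0.860286

ȳ_st ≈ 266.494, SE ≈ 0.860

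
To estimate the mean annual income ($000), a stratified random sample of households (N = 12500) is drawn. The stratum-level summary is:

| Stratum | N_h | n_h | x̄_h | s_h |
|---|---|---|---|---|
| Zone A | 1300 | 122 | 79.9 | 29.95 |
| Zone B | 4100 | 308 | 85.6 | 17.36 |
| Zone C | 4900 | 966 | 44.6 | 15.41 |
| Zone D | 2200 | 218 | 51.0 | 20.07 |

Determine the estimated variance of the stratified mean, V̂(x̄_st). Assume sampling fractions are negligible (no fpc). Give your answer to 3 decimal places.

V̂(x̄_st) ≈ 0.280

V̂(x̄_st) = Σ W_h² s_h²/n_h, with W_h = N_h/N and N = 12500:
  stratum Zone A: (1300/12500)²·29.95²/122 = 0.0795244
  stratum Zone B: (4100/12500)²·17.36²/308 = 0.105268
  stratum Zone C: (4900/12500)²·15.41²/966 = 0.0377746
  stratum Zone D: (2200/12500)²·20.07²/218 = 0.0572353
V̂(x̄_st) = 0.279802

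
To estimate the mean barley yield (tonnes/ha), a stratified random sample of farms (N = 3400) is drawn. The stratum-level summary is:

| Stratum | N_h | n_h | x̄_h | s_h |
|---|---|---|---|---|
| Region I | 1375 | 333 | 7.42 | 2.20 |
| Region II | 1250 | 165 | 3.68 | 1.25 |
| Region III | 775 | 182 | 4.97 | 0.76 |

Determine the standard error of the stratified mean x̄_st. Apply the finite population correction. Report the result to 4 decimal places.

SE(x̄_st) ≈ 0.0551

V̂(x̄_st) = Σ W_h² (1 − n_h/N_h) s_h²/n_h, with W_h = N_h/N and N = 3400:
  stratum Region I: (1375/3400)²·(1 − 333/1375)·2.20²/333 = 0.00180141
  stratum Region II: (1250/3400)²·(1 − 165/1250)·1.25²/165 = 0.00111101
  stratum Region III: (775/3400)²·(1 − 182/775)·0.76²/182 = 0.000126169
V̂(x̄_st) = 0.00303859
SE(x̄_st) = √0.00303859 = 0.0551234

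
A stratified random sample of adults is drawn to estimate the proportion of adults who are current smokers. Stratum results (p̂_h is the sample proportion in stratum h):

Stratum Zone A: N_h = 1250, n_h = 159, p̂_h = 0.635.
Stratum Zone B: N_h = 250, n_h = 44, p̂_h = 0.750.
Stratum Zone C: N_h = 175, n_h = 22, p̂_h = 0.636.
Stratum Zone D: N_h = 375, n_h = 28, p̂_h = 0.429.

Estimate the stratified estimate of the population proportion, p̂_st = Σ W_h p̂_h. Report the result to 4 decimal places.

N = 2050; stratum weights W_h = N_h/N.
p̂_st = Σ W_h p̂_h = (1250·0.635 + 250·0.750 + 175·0.636 + 375·0.429)/2050 = 0.61143

p̂_st ≈ 0.6114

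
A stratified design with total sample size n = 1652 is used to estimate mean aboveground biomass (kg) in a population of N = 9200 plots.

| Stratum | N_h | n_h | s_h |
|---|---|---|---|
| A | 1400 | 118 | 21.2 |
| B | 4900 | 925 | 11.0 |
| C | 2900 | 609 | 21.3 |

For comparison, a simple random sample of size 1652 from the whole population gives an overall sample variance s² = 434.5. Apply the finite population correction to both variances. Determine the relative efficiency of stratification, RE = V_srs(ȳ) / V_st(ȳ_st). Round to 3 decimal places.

V̂(ȳ_st) = Σ W_h² (1 − n_h/N_h) s_h²/n_h, with W_h = N_h/N and N = 9200:
  stratum A: (1400/9200)²·(1 − 118/1400)·21.2²/118 = 0.0807663
  stratum B: (4900/9200)²·(1 − 925/4900)·11.0²/925 = 0.0301024
  stratum C: (2900/9200)²·(1 − 609/2900)·21.3²/609 = 0.0584776
V_st = 0.169346
V_srs = (1 − 1652/9200)·434.5/1652 = 0.215786
Relative efficiency = V_srs / V_st = 0.215786/0.169346 = 1.2742

RE ≈ 1.274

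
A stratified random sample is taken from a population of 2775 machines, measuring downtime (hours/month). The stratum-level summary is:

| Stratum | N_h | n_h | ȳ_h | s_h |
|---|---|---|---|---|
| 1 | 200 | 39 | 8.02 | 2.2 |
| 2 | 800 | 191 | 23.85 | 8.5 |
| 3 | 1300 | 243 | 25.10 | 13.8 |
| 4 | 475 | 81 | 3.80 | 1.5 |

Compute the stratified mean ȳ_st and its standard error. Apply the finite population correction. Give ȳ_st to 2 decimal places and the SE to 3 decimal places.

ȳ_st ≈ 19.86, SE ≈ 0.406

ȳ_st = Σ W_h ȳ_h = (200·8.02 + 800·23.85 + 1300·25.10 + 475·3.80)/2775 = 19.86270
V̂(ȳ_st) = Σ W_h² (1 − n_h/N_h) s_h²/n_h, with W_h = N_h/N and N = 2775:
  stratum 1: (200/2775)²·(1 − 39/200)·2.2²/39 = 0.000518932
  stratum 2: (800/2775)²·(1 − 191/800)·8.5²/191 = 0.0239324
  stratum 3: (1300/2775)²·(1 − 243/1300)·13.8²/243 = 0.139844
  stratum 4: (475/2775)²·(1 − 81/475)·1.5²/81 = 0.00067509
V̂(ȳ_st) = 0.164971
SE(ȳ_st) = √0.164971 = 0.406166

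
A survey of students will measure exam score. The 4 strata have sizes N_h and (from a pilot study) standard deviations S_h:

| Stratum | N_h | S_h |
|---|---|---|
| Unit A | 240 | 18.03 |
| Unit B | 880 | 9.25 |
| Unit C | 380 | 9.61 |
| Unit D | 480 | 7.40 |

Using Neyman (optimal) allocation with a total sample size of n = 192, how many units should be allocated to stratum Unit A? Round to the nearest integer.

42

Neyman allocation: n_h = n · N_h S_h / Σ N_i S_i, with n = 192.
  stratum Unit A: N_h·S_h = 240·18.03 = 4327.20
  stratum Unit B: N_h·S_h = 880·9.25 = 8140.00
  stratum Unit C: N_h·S_h = 380·9.61 = 3651.80
  stratum Unit D: N_h·S_h = 480·7.40 = 3552.00
Σ N_h S_h = 19671.00
n for stratum Unit A = 192·4327.20/19671.00 = 42.236 → 42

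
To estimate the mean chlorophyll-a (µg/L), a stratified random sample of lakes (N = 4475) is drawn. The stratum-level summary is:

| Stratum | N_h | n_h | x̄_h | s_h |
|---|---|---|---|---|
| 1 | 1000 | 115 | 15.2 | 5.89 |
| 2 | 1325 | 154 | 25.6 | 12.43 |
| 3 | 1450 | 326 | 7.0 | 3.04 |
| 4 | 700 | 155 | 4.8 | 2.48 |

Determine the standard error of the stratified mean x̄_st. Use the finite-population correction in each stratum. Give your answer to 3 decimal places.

V̂(x̄_st) = Σ W_h² (1 − n_h/N_h) s_h²/n_h, with W_h = N_h/N and N = 4475:
  stratum 1: (1000/4475)²·(1 − 115/1000)·5.89²/115 = 0.0133318
  stratum 2: (1325/4475)²·(1 − 154/1325)·12.43²/154 = 0.0777335
  stratum 3: (1450/4475)²·(1 − 326/1450)·3.04²/326 = 0.00230716
  stratum 4: (700/4475)²·(1 − 155/700)·2.48²/155 = 0.000755927
V̂(x̄_st) = 0.0941284
SE(x̄_st) = √0.0941284 = 0.306804

SE(x̄_st) ≈ 0.307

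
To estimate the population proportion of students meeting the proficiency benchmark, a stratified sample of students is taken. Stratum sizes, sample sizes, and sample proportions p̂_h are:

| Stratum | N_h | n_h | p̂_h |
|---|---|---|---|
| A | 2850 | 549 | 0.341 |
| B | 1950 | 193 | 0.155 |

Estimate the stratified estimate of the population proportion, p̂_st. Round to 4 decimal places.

N = 4800; stratum weights W_h = N_h/N.
p̂_st = Σ W_h p̂_h = (2850·0.341 + 1950·0.155)/4800 = 0.26544

p̂_st ≈ 0.2654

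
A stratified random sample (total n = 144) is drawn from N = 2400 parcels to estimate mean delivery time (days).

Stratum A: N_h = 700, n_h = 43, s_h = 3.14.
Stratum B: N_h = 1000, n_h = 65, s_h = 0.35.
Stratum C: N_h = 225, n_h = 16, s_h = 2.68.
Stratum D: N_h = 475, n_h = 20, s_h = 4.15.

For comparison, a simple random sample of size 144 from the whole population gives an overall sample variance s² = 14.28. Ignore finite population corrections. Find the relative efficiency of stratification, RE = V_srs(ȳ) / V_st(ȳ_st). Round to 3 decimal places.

RE ≈ 1.724

V̂(ȳ_st) = Σ W_h² s_h²/n_h, with W_h = N_h/N and N = 2400:
  stratum A: (700/2400)²·3.14²/43 = 0.0195058
  stratum B: (1000/2400)²·0.35²/65 = 0.00032719
  stratum C: (225/2400)²·2.68²/16 = 0.00394541
  stratum D: (475/2400)²·4.15²/20 = 0.0337311
V_st = 0.0575096
V_srs = s²/n = 14.28/144 = 0.0991667
Relative efficiency = V_srs / V_st = 0.0991667/0.0575096 = 1.7244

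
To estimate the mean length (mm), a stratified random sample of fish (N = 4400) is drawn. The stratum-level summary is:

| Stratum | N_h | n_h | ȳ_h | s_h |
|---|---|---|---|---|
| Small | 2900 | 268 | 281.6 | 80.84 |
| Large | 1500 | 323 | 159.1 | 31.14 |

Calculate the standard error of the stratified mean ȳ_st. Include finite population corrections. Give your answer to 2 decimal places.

SE(ȳ_st) ≈ 3.14

V̂(ȳ_st) = Σ W_h² (1 − n_h/N_h) s_h²/n_h, with W_h = N_h/N and N = 4400:
  stratum Small: (2900/4400)²·(1 − 268/2900)·80.84²/268 = 9.61383
  stratum Large: (1500/4400)²·(1 − 323/1500)·31.14²/323 = 0.273777
V̂(ȳ_st) = 9.88761
SE(ȳ_st) = √9.88761 = 3.14446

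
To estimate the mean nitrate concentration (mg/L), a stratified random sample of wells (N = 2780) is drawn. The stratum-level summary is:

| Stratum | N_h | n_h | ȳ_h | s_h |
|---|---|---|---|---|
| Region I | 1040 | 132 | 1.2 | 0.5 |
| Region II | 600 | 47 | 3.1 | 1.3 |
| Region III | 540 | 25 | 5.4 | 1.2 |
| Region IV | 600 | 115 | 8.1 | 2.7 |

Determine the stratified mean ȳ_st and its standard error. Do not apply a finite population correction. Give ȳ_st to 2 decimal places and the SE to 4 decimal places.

ȳ_st = Σ W_h ȳ_h = (1040·1.2 + 600·3.1 + 540·5.4 + 600·8.1)/2780 = 3.91511
V̂(ȳ_st) = Σ W_h² s_h²/n_h, with W_h = N_h/N and N = 2780:
  stratum Region I: (1040/2780)²·0.5²/132 = 0.000265059
  stratum Region II: (600/2780)²·1.3²/47 = 0.00167495
  stratum Region III: (540/2780)²·1.2²/25 = 0.0021733
  stratum Region IV: (600/2780)²·2.7²/115 = 0.00295286
V̂(ȳ_st) = 0.00706617
SE(ȳ_st) = √0.00706617 = 0.0840605

ȳ_st ≈ 3.92, SE ≈ 0.0841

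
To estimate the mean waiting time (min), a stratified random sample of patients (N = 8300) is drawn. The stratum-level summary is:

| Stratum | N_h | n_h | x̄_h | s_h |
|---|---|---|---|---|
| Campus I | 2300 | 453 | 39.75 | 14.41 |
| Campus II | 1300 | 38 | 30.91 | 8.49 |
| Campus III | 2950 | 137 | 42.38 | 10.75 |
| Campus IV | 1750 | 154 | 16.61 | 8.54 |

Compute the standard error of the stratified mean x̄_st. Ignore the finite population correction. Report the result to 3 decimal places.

V̂(x̄_st) = Σ W_h² s_h²/n_h, with W_h = N_h/N and N = 8300:
  stratum Campus I: (2300/8300)²·14.41²/453 = 0.0351989
  stratum Campus II: (1300/8300)²·8.49²/38 = 0.0465331
  stratum Campus III: (2950/8300)²·10.75²/137 = 0.106558
  stratum Campus IV: (1750/8300)²·8.54²/154 = 0.021053
V̂(x̄_st) = 0.209343
SE(x̄_st) = √0.209343 = 0.45754

SE(x̄_st) ≈ 0.458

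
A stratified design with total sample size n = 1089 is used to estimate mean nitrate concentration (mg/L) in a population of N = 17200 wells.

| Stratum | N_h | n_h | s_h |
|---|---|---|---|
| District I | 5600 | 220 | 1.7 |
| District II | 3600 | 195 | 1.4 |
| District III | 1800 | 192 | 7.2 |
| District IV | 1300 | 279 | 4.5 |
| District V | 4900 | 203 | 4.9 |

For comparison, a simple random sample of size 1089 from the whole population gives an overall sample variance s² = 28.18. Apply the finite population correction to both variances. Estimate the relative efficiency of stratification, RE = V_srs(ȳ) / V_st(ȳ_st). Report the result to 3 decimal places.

RE ≈ 1.741

V̂(ȳ_st) = Σ W_h² (1 − n_h/N_h) s_h²/n_h, with W_h = N_h/N and N = 17200:
  stratum District I: (5600/17200)²·(1 − 220/5600)·1.7²/220 = 0.00133779
  stratum District II: (3600/17200)²·(1 − 195/3600)·1.4²/195 = 0.00041647
  stratum District III: (1800/17200)²·(1 − 192/1800)·7.2²/192 = 0.00264159
  stratum District IV: (1300/17200)²·(1 − 279/1300)·4.5²/279 = 0.000325636
  stratum District V: (4900/17200)²·(1 − 203/4900)·4.9²/203 = 0.00920144
V_st = 0.0139229
V_srs = (1 − 1089/17200)·28.18/1089 = 0.0242386
Relative efficiency = V_srs / V_st = 0.0242386/0.0139229 = 1.7409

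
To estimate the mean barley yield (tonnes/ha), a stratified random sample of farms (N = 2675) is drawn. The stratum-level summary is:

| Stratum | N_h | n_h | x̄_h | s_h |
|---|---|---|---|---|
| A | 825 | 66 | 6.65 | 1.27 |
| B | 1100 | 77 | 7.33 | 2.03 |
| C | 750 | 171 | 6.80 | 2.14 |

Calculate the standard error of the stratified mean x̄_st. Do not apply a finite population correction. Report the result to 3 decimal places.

V̂(x̄_st) = Σ W_h² s_h²/n_h, with W_h = N_h/N and N = 2675:
  stratum A: (825/2675)²·1.27²/66 = 0.00232447
  stratum B: (1100/2675)²·2.03²/77 = 0.0090498
  stratum C: (750/2675)²·2.14²/171 = 0.00210526
V̂(x̄_st) = 0.0134795
SE(x̄_st) = √0.0134795 = 0.116101

SE(x̄_st) ≈ 0.116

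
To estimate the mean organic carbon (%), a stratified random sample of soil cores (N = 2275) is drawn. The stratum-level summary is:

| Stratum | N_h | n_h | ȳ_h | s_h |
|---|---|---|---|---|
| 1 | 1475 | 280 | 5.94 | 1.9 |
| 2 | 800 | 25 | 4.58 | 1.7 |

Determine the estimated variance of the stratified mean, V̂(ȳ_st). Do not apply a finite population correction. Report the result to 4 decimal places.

V̂(ȳ_st) ≈ 0.0197

V̂(ȳ_st) = Σ W_h² s_h²/n_h, with W_h = N_h/N and N = 2275:
  stratum 1: (1475/2275)²·1.9²/280 = 0.00541964
  stratum 2: (800/2275)²·1.7²/25 = 0.0142947
V̂(ȳ_st) = 0.0197143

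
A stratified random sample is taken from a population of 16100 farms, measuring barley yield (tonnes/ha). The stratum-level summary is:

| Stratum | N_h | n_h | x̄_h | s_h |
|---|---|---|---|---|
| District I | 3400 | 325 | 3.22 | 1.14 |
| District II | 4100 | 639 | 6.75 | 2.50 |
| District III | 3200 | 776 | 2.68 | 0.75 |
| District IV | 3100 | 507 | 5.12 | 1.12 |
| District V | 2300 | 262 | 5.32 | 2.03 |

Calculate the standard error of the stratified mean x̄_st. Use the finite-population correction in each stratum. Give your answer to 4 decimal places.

V̂(x̄_st) = Σ W_h² (1 − n_h/N_h) s_h²/n_h, with W_h = N_h/N and N = 16100:
  stratum District I: (3400/16100)²·(1 − 325/3400)·1.14²/325 = 0.000161287
  stratum District II: (4100/16100)²·(1 − 639/4100)·2.50²/639 = 0.000535443
  stratum District III: (3200/16100)²·(1 − 776/3200)·0.75²/776 = 2.16916e-05
  stratum District IV: (3100/16100)²·(1 − 507/3100)·1.12²/507 = 7.67256e-05
  stratum District V: (2300/16100)²·(1 − 262/2300)·2.03²/262 = 0.000284427
V̂(x̄_st) = 0.00107957
SE(x̄_st) = √0.00107957 = 0.0328569

SE(x̄_st) ≈ 0.0329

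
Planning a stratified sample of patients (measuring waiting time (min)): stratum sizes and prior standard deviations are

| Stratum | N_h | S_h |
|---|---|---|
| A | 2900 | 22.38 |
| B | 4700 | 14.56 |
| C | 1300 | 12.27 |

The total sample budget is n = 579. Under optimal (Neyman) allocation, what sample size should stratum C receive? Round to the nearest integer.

Neyman allocation: n_h = n · N_h S_h / Σ N_i S_i, with n = 579.
  stratum A: N_h·S_h = 2900·22.38 = 64902.00
  stratum B: N_h·S_h = 4700·14.56 = 68432.00
  stratum C: N_h·S_h = 1300·12.27 = 15951.00
Σ N_h S_h = 149285.00
n for stratum C = 579·15951.00/149285.00 = 61.866 → 62

62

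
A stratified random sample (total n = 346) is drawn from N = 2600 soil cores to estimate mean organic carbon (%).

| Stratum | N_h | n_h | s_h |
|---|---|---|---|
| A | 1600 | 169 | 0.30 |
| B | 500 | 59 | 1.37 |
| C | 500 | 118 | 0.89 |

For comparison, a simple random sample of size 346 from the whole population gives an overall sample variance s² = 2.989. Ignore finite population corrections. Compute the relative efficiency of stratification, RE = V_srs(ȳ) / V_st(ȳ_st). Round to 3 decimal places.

V̂(ȳ_st) = Σ W_h² s_h²/n_h, with W_h = N_h/N and N = 2600:
  stratum A: (1600/2600)²·0.30²/169 = 0.000201674
  stratum B: (500/2600)²·1.37²/59 = 0.00117647
  stratum C: (500/2600)²·0.89²/118 = 0.000248251
V_st = 0.0016264
V_srs = s²/n = 2.989/346 = 0.00863873
Relative efficiency = V_srs / V_st = 0.00863873/0.0016264 = 5.3116

RE ≈ 5.312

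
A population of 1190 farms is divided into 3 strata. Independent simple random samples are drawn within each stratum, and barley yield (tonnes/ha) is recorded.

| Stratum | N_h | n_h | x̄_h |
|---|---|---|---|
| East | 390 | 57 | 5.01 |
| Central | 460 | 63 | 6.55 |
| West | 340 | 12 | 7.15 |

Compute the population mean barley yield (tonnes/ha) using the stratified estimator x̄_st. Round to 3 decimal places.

x̄_st ≈ 6.217

N = Σ N_h = 1190. Stratum weights W_h = N_h/N.
x̄_st = (390·5.01 + 460·6.55 + 340·7.15) / 1190 = 6.21672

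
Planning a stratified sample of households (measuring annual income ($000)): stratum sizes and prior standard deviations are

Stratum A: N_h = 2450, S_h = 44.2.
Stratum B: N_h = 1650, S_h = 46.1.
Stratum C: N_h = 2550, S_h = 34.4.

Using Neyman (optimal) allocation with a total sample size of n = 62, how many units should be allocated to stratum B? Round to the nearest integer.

17

Neyman allocation: n_h = n · N_h S_h / Σ N_i S_i, with n = 62.
  stratum A: N_h·S_h = 2450·44.2 = 108290.00
  stratum B: N_h·S_h = 1650·46.1 = 76065.00
  stratum C: N_h·S_h = 2550·34.4 = 87720.00
Σ N_h S_h = 272075.00
n for stratum B = 62·76065.00/272075.00 = 17.334 → 17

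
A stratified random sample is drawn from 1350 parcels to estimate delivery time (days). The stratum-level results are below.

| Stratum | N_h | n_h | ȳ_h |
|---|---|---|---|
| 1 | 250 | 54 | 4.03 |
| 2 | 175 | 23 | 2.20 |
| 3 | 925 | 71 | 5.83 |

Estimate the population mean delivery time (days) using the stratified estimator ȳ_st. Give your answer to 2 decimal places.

ȳ_st ≈ 5.03

N = Σ N_h = 1350. Stratum weights W_h = N_h/N.
ȳ_st = (250·4.03 + 175·2.20 + 925·5.83) / 1350 = 5.0261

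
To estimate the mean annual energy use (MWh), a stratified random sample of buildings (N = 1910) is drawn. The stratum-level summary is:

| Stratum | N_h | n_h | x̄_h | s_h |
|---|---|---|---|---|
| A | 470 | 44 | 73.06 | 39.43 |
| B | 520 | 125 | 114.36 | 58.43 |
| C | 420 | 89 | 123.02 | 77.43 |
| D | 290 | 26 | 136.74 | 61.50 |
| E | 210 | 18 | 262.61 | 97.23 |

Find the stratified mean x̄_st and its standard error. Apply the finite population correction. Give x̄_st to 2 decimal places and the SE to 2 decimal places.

x̄_st = Σ W_h x̄_h = (470·73.06 + 520·114.36 + 420·123.02 + 290·136.74 + 210·262.61)/1910 = 125.79921
V̂(x̄_st) = Σ W_h² (1 − n_h/N_h) s_h²/n_h, with W_h = N_h/N and N = 1910:
  stratum A: (470/1910)²·(1 − 44/470)·39.43²/44 = 1.93928
  stratum B: (520/1910)²·(1 − 125/520)·58.43²/125 = 1.53778
  stratum C: (420/1910)²·(1 − 89/420)·77.43²/89 = 2.56708
  stratum D: (290/1910)²·(1 − 26/290)·61.50²/26 = 3.0529
  stratum E: (210/1910)²·(1 − 18/210)·97.23²/18 = 5.80473
V̂(x̄_st) = 14.9018
SE(x̄_st) = √14.9018 = 3.86028

x̄_st ≈ 125.80, SE ≈ 3.86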